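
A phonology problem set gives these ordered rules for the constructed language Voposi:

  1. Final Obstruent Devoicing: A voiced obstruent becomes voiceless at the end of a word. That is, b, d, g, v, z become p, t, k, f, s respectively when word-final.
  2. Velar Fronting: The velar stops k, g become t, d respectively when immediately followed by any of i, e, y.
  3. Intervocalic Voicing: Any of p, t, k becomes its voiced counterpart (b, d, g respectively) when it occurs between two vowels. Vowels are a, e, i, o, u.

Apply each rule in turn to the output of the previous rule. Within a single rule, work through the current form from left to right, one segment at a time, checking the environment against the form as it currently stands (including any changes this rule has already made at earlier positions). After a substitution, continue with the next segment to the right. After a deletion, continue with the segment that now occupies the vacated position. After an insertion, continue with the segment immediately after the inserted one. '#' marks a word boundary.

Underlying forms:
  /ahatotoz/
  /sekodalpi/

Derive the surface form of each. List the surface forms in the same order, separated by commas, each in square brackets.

/ahatotoz/:
  1 Final Obstruent Devoicing: [ahatotoz] → [ahatotos]
  2 Velar Fronting: no change — [ahatotos]
  3 Intervocalic Voicing: [ahatotos] → [ahadodos]
/sekodalpi/:
  1 Final Obstruent Devoicing: no change — [sekodalpi]
  2 Velar Fronting: no change — [sekodalpi]
  3 Intervocalic Voicing: [sekodalpi] → [segodalpi]

[ahadodos], [segodalpi]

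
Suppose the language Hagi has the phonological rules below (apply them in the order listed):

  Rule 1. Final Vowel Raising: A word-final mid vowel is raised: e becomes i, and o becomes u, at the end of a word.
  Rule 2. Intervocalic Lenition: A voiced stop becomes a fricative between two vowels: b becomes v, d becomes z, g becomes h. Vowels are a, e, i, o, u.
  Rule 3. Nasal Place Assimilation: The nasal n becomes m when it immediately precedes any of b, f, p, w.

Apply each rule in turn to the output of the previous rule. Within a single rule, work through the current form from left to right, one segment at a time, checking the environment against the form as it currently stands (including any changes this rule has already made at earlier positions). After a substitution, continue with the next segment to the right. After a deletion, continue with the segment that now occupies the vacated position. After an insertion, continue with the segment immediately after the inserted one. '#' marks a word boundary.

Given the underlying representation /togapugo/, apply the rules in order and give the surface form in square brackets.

Rule 1 Final Vowel Raising: [togapugo] → [togapugu]
Rule 2 Intervocalic Lenition: [togapugu] → [tohapuhu]
Rule 3 Nasal Place Assimilation: no change — [tohapuhu]

[tohapuhu]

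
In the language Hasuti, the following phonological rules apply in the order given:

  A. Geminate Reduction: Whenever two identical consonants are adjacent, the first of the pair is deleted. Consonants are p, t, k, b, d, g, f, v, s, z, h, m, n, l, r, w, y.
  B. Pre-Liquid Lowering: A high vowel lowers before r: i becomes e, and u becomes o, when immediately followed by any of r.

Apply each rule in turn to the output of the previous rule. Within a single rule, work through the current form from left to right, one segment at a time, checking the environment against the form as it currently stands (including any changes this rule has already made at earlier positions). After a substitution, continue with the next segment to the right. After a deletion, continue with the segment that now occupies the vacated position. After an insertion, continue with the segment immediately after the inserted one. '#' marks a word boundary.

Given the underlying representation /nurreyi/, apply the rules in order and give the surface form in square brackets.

[noreyi]

A Geminate Reduction: [nurreyi] → [nureyi]
B Pre-Liquid Lowering: [nureyi] → [noreyi]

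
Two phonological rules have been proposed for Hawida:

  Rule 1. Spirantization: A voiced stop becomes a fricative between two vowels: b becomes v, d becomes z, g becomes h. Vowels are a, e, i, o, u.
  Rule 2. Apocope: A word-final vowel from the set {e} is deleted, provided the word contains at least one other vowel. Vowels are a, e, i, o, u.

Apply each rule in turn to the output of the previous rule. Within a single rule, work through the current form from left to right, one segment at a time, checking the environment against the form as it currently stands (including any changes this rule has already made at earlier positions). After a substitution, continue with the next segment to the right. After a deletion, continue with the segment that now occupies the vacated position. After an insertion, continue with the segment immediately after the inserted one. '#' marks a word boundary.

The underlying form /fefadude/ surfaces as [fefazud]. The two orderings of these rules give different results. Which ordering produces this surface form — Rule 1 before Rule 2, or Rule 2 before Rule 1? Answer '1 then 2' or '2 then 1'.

2 then 1

Order 1 then 2:
  1 Spirantization: [fefadude] → [fefazuze]
  2 Apocope: [fefazuze] → [fefazuz]
  result: [fefazuz]
Order 2 then 1:
  2 Apocope: [fefadude] → [fefadud]
  1 Spirantization: [fefadud] → [fefazud]
  result: [fefazud]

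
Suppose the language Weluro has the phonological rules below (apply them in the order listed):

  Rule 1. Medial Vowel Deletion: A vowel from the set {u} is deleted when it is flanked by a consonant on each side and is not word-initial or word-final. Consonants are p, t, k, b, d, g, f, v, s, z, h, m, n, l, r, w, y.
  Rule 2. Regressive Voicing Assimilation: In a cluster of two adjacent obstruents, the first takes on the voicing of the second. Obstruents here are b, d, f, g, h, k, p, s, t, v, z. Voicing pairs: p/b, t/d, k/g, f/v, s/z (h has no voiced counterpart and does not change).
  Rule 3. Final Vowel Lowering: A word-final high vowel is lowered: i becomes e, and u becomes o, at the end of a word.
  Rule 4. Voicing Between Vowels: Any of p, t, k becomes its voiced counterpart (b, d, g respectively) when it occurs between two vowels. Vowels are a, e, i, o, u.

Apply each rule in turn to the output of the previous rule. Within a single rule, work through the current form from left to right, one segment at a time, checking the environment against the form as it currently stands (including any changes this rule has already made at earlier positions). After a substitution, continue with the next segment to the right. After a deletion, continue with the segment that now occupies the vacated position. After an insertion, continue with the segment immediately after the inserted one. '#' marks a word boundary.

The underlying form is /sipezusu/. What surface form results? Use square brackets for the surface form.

[sibesso]

Rule 1 Medial Vowel Deletion: [sipezusu] → [sipezsu]
Rule 2 Regressive Voicing Assimilation: [sipezsu] → [sipessu]
Rule 3 Final Vowel Lowering: [sipessu] → [sipesso]
Rule 4 Voicing Between Vowels: [sipesso] → [sibesso]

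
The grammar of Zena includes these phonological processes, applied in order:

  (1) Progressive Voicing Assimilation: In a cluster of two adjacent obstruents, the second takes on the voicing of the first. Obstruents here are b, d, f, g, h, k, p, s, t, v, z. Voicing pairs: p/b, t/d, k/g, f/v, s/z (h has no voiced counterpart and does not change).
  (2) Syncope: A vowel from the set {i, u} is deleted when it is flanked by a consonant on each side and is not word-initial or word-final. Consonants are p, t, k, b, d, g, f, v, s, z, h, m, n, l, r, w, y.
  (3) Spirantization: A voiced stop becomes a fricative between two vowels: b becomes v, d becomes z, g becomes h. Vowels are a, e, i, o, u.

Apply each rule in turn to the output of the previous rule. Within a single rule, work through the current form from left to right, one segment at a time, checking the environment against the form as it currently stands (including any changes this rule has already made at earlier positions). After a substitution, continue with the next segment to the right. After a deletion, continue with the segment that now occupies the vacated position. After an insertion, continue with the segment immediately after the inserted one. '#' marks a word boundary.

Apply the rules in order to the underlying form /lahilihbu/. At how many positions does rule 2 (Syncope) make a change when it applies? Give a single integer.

(1) Progressive Voicing Assimilation: [lahilihbu] → [lahilihpu]
(2) Syncope: [lahilihpu] → [lahlhpu]
(3) Spirantization: no change — [lahlhpu]
Rule 2 changed 2 position(s).

2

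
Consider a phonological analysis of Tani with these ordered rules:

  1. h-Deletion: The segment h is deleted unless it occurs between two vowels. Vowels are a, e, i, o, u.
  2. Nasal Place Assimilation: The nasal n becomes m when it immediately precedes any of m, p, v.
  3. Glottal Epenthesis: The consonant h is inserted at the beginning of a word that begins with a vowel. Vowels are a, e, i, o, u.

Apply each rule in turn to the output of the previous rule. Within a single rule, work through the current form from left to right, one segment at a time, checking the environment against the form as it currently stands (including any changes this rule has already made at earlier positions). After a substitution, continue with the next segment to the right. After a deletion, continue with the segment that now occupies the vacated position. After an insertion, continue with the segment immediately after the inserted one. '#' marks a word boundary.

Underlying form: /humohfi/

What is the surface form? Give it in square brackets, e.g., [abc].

1 h-Deletion: [humohfi] → [umofi]
2 Nasal Place Assimilation: no change — [umofi]
3 Glottal Epenthesis: [umofi] → [humofi]

[humofi]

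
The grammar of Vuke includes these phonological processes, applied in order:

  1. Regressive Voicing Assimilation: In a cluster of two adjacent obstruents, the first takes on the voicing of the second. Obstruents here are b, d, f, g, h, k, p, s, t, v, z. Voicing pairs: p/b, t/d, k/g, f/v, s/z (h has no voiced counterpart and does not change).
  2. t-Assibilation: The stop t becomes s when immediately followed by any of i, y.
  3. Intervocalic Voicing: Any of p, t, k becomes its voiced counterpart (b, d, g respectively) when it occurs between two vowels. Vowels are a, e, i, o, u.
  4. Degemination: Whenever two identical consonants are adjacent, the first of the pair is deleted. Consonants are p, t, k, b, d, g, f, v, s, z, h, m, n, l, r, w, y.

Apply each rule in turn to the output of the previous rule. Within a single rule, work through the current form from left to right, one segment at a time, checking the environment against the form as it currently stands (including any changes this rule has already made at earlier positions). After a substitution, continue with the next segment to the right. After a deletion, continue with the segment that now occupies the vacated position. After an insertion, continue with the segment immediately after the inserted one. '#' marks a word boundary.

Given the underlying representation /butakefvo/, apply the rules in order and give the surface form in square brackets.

[budagevo]

1 Regressive Voicing Assimilation: [butakefvo] → [butakevvo]
2 t-Assibilation: no change — [butakevvo]
3 Intervocalic Voicing: [butakevvo] → [budagevvo]
4 Degemination: [budagevvo] → [budagevo]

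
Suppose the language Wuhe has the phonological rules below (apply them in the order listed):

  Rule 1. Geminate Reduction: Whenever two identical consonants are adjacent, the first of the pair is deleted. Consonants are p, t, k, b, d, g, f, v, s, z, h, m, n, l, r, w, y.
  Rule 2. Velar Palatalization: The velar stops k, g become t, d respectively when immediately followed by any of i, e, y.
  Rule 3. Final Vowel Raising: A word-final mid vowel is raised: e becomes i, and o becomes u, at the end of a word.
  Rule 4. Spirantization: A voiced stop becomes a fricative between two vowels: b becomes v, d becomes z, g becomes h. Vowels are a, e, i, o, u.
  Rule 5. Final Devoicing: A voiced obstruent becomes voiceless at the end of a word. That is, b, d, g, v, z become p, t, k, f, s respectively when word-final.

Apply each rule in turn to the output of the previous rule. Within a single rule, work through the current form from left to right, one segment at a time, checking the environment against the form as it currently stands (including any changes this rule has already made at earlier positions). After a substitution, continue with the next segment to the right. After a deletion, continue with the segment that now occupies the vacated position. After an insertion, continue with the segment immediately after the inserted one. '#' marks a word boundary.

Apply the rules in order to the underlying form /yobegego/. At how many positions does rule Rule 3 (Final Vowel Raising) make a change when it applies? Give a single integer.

1

Rule 1 Geminate Reduction: no change — [yobegego]
Rule 2 Velar Palatalization: [yobegego] → [yobedego]
Rule 3 Final Vowel Raising: [yobedego] → [yobedegu]
Rule 4 Spirantization: [yobedegu] → [yovezehu]
Rule 5 Final Devoicing: no change — [yovezehu]
Rule Rule 3 changed 1 position(s).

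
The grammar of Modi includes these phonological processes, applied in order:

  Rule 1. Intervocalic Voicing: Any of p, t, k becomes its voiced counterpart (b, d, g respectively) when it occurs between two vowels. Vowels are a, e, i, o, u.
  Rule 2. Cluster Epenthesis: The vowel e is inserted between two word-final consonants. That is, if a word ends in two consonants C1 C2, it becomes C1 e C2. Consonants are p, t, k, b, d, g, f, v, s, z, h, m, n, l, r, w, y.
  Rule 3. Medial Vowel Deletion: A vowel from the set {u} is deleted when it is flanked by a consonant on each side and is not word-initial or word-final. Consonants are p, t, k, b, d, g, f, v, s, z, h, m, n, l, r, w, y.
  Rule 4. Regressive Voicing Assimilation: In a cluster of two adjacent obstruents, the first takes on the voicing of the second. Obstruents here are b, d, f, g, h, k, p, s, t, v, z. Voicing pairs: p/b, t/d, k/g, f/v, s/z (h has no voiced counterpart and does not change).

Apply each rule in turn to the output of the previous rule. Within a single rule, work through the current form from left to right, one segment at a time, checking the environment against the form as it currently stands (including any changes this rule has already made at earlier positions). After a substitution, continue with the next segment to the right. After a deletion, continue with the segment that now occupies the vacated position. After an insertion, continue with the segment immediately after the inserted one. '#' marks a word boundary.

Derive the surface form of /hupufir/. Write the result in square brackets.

Rule 1 Intervocalic Voicing: [hupufir] → [hubufir]
Rule 2 Cluster Epenthesis: no change — [hubufir]
Rule 3 Medial Vowel Deletion: [hubufir] → [hbfir]
Rule 4 Regressive Voicing Assimilation: [hbfir] → [hpfir]

[hpfir]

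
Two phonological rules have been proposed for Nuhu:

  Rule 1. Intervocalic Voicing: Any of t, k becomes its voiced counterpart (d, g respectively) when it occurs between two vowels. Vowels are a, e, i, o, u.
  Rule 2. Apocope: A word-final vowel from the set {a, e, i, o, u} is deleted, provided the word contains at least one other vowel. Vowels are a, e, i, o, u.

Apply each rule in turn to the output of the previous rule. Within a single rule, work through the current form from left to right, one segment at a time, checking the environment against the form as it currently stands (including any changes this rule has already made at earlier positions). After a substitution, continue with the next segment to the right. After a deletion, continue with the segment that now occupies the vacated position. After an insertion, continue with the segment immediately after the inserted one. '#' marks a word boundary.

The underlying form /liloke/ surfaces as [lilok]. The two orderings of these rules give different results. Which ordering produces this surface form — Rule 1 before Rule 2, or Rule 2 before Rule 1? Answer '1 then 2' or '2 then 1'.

Order 1 then 2:
  1 Intervocalic Voicing: [liloke] → [liloge]
  2 Apocope: [liloge] → [lilog]
  result: [lilog]
Order 2 then 1:
  2 Apocope: [liloke] → [lilok]
  1 Intervocalic Voicing: no change — [lilok]
  result: [lilok]

2 then 1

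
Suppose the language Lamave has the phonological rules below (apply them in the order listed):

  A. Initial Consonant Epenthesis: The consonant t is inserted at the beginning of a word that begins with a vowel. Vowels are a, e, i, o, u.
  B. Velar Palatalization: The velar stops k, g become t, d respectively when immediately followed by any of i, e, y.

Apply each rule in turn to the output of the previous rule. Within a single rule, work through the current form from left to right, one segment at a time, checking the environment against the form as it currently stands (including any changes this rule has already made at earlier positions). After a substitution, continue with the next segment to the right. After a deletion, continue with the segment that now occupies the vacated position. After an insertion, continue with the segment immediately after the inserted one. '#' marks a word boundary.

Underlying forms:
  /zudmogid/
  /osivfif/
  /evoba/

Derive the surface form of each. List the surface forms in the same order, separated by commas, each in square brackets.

/zudmogid/:
  A Initial Consonant Epenthesis: no change — [zudmogid]
  B Velar Palatalization: [zudmogid] → [zudmodid]
/osivfif/:
  A Initial Consonant Epenthesis: [osivfif] → [tosivfif]
  B Velar Palatalization: no change — [tosivfif]
/evoba/:
  A Initial Consonant Epenthesis: [evoba] → [tevoba]
  B Velar Palatalization: no change — [tevoba]

[zudmodid], [tosivfif], [tevoba]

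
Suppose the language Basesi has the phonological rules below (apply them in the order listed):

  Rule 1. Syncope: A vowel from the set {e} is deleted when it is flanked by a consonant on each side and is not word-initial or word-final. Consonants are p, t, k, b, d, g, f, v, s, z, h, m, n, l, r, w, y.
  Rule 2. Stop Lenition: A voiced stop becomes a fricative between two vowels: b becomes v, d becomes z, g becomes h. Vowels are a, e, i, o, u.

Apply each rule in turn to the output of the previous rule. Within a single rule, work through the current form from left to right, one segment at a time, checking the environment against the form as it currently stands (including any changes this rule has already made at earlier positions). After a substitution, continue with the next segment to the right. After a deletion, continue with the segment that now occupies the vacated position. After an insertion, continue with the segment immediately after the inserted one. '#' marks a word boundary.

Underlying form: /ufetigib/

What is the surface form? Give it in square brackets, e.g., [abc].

Rule 1 Syncope: [ufetigib] → [uftigib]
Rule 2 Stop Lenition: [uftigib] → [uftihib]

[uftihib]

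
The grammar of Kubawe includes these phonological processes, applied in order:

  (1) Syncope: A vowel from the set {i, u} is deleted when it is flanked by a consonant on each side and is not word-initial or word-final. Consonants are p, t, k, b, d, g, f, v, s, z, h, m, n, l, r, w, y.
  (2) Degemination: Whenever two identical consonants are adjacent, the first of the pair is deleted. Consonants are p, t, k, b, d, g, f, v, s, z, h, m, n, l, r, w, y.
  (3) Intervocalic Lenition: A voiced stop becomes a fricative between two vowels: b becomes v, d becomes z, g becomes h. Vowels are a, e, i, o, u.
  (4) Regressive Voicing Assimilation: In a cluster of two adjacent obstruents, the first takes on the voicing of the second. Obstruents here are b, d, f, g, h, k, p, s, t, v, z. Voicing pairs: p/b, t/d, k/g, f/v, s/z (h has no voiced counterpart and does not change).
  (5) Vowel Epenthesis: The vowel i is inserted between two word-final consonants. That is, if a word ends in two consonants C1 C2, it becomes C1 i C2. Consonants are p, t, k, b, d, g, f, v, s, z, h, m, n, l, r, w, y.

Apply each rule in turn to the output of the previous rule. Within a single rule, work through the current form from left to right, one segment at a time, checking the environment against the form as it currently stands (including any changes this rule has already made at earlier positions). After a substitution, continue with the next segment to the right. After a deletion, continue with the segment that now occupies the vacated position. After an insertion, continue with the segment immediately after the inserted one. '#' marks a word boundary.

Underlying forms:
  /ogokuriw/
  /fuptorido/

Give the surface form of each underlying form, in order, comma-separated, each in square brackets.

/ogokuriw/:
  (1) Syncope: [ogokuriw] → [ogokrw]
  (2) Degemination: no change — [ogokrw]
  (3) Intervocalic Lenition: [ogokrw] → [ohokrw]
  (4) Regressive Voicing Assimilation: no change — [ohokrw]
  (5) Vowel Epenthesis: [ohokrw] → [ohokriw]
/fuptorido/:
  (1) Syncope: [fuptorido] → [fptordo]
  (2) Degemination: no change — [fptordo]
  (3) Intervocalic Lenition: no change — [fptordo]
  (4) Regressive Voicing Assimilation: no change — [fptordo]
  (5) Vowel Epenthesis: no change — [fptordo]

[ohokriw], [fptordo]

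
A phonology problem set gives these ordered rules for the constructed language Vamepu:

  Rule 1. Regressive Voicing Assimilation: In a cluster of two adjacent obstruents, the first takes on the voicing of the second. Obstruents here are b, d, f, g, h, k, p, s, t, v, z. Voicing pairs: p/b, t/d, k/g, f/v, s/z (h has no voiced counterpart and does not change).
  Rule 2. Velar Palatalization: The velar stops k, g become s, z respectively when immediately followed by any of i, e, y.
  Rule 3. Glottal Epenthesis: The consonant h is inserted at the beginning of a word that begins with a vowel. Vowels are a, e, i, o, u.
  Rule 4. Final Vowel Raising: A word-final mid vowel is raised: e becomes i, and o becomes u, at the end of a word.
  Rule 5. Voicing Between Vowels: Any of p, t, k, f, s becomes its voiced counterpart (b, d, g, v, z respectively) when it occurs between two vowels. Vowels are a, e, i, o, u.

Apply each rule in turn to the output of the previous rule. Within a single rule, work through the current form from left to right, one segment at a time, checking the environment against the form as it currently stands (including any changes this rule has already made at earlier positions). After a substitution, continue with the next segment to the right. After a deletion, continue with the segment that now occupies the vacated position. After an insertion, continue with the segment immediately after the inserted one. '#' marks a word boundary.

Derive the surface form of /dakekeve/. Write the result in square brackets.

[dazezevi]

Rule 1 Regressive Voicing Assimilation: no change — [dakekeve]
Rule 2 Velar Palatalization: [dakekeve] → [daseseve]
Rule 3 Glottal Epenthesis: no change — [daseseve]
Rule 4 Final Vowel Raising: [daseseve] → [dasesevi]
Rule 5 Voicing Between Vowels: [dasesevi] → [dazezevi]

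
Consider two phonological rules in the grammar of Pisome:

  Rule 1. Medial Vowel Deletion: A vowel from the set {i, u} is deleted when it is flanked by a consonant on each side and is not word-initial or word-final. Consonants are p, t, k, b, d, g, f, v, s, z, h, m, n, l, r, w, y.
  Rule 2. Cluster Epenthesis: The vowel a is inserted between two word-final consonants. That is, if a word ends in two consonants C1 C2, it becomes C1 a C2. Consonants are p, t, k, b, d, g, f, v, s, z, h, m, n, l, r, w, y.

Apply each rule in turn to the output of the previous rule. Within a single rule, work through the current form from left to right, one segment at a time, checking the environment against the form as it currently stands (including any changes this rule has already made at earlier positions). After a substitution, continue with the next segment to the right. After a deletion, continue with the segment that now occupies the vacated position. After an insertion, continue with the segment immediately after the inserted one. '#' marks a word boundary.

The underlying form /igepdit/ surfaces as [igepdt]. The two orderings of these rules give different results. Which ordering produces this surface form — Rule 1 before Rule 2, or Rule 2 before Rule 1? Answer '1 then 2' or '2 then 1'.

2 then 1

Order 1 then 2:
  1 Medial Vowel Deletion: [igepdit] → [igepdt]
  2 Cluster Epenthesis: [igepdt] → [igepdat]
  result: [igepdat]
Order 2 then 1:
  2 Cluster Epenthesis: no change — [igepdit]
  1 Medial Vowel Deletion: [igepdit] → [igepdt]
  result: [igepdt]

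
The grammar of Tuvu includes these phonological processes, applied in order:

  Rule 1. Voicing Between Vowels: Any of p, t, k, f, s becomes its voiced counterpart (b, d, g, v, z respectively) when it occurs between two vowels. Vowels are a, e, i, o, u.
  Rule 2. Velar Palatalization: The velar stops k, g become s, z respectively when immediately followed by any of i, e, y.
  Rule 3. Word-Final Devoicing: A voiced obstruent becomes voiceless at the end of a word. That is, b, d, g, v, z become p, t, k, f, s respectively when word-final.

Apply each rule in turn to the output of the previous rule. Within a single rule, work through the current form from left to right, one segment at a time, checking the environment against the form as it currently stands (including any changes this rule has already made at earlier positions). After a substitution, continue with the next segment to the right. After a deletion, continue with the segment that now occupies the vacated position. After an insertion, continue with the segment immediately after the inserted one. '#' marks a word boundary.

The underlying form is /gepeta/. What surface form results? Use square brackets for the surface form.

[zebeda]

Rule 1 Voicing Between Vowels: [gepeta] → [gebeda]
Rule 2 Velar Palatalization: [gebeda] → [zebeda]
Rule 3 Word-Final Devoicing: no change — [zebeda]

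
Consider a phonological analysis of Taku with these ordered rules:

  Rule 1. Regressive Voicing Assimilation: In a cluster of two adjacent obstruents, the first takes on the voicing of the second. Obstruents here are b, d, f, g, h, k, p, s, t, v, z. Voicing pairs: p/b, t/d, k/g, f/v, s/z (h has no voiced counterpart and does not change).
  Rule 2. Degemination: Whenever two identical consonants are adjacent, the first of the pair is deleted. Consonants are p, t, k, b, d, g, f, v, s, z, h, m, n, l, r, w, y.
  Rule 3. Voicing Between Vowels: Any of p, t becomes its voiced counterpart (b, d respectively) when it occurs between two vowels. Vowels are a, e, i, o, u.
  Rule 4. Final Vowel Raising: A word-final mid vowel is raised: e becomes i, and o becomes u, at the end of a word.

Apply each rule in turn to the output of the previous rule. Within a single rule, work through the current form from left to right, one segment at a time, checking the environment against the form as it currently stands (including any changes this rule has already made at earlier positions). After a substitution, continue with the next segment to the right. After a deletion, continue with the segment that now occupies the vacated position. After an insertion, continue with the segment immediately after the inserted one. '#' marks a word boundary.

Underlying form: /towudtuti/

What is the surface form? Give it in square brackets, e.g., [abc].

[towududi]

Rule 1 Regressive Voicing Assimilation: [towudtuti] → [towuttuti]
Rule 2 Degemination: [towuttuti] → [towututi]
Rule 3 Voicing Between Vowels: [towututi] → [towududi]
Rule 4 Final Vowel Raising: no change — [towududi]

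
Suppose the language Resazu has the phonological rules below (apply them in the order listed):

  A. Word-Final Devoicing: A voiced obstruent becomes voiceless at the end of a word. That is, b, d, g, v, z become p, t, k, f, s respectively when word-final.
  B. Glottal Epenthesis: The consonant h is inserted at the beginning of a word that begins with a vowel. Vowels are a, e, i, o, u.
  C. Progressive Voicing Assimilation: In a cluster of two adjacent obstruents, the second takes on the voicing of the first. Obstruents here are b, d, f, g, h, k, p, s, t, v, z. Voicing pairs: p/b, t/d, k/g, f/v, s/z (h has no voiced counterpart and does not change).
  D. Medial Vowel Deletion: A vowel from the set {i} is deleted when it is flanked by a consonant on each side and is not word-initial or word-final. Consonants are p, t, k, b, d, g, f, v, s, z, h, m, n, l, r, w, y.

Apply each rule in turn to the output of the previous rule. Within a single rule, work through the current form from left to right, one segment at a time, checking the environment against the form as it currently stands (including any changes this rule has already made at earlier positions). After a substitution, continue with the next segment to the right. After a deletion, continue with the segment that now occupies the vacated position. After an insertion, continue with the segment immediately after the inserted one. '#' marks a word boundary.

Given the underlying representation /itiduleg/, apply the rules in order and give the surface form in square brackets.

A Word-Final Devoicing: [itiduleg] → [itidulek]
B Glottal Epenthesis: [itidulek] → [hitidulek]
C Progressive Voicing Assimilation: no change — [hitidulek]
D Medial Vowel Deletion: [hitidulek] → [htdulek]

[htdulek]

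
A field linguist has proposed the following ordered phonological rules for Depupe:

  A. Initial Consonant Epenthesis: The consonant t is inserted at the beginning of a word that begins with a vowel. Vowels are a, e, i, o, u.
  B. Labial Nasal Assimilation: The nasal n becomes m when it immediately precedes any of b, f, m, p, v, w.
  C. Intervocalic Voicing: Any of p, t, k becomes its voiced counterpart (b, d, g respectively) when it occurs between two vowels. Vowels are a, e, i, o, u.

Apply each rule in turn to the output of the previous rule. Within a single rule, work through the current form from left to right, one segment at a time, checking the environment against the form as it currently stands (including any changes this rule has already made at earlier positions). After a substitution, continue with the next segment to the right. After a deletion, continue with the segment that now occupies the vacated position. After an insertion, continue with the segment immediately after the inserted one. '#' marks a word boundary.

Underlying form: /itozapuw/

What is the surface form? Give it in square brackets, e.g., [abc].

[tidozabuw]

A Initial Consonant Epenthesis: [itozapuw] → [titozapuw]
B Labial Nasal Assimilation: no change — [titozapuw]
C Intervocalic Voicing: [titozapuw] → [tidozabuw]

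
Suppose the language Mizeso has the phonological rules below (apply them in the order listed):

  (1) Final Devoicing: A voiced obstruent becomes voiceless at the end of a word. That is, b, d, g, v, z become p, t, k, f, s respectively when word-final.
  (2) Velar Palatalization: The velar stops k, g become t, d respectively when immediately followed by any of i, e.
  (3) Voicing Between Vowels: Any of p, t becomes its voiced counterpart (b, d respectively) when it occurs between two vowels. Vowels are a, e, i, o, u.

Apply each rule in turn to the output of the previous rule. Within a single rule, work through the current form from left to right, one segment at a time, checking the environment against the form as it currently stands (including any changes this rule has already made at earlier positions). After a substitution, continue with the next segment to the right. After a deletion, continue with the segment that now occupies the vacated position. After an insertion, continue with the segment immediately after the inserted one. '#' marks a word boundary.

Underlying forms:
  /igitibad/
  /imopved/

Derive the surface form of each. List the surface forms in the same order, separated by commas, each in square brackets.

/igitibad/:
  (1) Final Devoicing: [igitibad] → [igitibat]
  (2) Velar Palatalization: [igitibat] → [iditibat]
  (3) Voicing Between Vowels: [iditibat] → [ididibat]
/imopved/:
  (1) Final Devoicing: [imopved] → [imopvet]
  (2) Velar Palatalization: no change — [imopvet]
  (3) Voicing Between Vowels: no change — [imopvet]

[ididibat], [imopvet]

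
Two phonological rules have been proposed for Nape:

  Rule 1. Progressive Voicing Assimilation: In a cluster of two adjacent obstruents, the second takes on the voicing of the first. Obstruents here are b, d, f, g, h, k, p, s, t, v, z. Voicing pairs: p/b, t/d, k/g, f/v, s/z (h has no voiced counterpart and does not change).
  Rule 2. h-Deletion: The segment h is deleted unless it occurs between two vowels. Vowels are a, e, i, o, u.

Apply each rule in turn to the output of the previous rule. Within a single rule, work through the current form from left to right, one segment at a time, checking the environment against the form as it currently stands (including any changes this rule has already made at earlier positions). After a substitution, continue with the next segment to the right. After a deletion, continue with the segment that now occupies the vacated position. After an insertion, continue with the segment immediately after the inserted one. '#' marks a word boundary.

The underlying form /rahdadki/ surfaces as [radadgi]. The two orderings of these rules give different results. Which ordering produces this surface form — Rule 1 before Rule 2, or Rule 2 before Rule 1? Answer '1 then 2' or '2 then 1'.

2 then 1

Order 1 then 2:
  1 Progressive Voicing Assimilation: [rahdadki] → [rahtadgi]
  2 h-Deletion: [rahtadgi] → [ratadgi]
  result: [ratadgi]
Order 2 then 1:
  2 h-Deletion: [rahdadki] → [radadki]
  1 Progressive Voicing Assimilation: [radadki] → [radadgi]
  result: [radadgi]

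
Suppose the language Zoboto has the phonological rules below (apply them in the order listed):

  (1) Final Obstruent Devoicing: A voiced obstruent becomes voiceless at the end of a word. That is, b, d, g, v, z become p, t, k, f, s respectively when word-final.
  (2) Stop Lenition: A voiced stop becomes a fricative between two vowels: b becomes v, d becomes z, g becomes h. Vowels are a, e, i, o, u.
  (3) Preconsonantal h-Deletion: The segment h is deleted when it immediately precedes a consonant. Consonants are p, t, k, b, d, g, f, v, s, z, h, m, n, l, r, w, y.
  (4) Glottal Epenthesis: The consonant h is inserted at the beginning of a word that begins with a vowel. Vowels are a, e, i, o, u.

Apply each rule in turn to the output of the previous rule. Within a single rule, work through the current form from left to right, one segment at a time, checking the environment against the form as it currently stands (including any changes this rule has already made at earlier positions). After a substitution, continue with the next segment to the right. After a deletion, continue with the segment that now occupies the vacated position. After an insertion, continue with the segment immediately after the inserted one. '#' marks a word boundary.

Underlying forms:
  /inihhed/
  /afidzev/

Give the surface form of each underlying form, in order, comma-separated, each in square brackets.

/inihhed/:
  (1) Final Obstruent Devoicing: [inihhed] → [inihhet]
  (2) Stop Lenition: no change — [inihhet]
  (3) Preconsonantal h-Deletion: [inihhet] → [inihet]
  (4) Glottal Epenthesis: [inihet] → [hinihet]
/afidzev/:
  (1) Final Obstruent Devoicing: [afidzev] → [afidzef]
  (2) Stop Lenition: no change — [afidzef]
  (3) Preconsonantal h-Deletion: no change — [afidzef]
  (4) Glottal Epenthesis: [afidzef] → [hafidzef]

[hinihet], [hafidzef]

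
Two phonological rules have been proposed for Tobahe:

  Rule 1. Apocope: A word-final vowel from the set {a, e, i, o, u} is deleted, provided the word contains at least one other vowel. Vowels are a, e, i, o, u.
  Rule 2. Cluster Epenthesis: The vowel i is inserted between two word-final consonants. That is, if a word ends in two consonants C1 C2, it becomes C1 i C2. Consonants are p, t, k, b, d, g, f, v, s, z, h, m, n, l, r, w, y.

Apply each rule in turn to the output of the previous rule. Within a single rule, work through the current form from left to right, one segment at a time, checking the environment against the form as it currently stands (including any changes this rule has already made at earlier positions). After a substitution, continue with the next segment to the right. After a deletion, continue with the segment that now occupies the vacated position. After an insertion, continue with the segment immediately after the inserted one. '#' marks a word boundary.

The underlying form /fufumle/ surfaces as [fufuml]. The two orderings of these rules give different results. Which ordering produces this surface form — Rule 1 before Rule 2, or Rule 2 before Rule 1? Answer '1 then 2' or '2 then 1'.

Order 1 then 2:
  1 Apocope: [fufumle] → [fufuml]
  2 Cluster Epenthesis: [fufuml] → [fufumil]
  result: [fufumil]
Order 2 then 1:
  2 Cluster Epenthesis: no change — [fufumle]
  1 Apocope: [fufumle] → [fufuml]
  result: [fufuml]

2 then 1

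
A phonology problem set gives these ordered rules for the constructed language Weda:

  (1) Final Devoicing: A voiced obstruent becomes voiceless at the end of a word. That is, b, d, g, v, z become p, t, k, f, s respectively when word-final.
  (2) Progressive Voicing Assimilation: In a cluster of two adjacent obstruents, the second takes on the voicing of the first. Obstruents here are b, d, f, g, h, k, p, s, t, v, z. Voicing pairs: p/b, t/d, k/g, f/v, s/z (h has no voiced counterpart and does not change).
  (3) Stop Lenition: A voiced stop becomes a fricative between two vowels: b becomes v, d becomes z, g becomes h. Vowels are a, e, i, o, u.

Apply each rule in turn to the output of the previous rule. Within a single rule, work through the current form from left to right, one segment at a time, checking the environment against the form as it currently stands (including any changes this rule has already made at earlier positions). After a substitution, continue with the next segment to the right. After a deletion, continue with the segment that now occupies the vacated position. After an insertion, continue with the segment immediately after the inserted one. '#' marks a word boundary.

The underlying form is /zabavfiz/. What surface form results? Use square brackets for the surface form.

(1) Final Devoicing: [zabavfiz] → [zabavfis]
(2) Progressive Voicing Assimilation: [zabavfis] → [zabavvis]
(3) Stop Lenition: [zabavvis] → [zavavvis]

[zavavvis]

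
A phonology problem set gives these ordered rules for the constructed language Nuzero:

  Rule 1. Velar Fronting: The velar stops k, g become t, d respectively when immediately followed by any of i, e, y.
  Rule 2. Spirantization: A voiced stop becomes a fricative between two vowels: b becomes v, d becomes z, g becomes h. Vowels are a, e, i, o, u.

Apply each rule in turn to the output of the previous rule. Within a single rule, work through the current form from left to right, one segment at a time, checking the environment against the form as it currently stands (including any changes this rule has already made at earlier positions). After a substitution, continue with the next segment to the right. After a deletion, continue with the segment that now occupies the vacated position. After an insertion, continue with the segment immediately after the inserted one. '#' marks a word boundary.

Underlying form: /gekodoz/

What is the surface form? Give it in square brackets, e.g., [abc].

Rule 1 Velar Fronting: [gekodoz] → [dekodoz]
Rule 2 Spirantization: [dekodoz] → [dekozoz]

[dekozoz]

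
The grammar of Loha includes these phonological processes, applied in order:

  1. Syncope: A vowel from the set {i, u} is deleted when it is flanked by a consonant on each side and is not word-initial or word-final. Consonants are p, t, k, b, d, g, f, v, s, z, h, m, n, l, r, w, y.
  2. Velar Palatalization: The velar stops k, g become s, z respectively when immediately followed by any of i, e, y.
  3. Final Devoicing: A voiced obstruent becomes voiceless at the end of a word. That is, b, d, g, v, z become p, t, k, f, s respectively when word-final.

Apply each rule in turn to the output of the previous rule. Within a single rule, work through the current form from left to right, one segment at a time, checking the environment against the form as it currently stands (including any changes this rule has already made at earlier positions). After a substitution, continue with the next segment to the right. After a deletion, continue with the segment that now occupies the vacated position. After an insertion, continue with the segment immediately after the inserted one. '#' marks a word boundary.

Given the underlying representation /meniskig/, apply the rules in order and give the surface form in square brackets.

1 Syncope: [meniskig] → [menskg]
2 Velar Palatalization: no change — [menskg]
3 Final Devoicing: [menskg] → [menskk]

[menskk]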